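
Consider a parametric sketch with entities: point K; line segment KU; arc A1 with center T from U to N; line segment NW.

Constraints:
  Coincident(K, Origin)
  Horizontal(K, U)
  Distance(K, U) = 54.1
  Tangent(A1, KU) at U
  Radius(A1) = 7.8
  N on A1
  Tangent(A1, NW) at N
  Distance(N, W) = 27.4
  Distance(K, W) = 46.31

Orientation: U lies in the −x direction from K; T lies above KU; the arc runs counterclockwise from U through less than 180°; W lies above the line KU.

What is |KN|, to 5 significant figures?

47.219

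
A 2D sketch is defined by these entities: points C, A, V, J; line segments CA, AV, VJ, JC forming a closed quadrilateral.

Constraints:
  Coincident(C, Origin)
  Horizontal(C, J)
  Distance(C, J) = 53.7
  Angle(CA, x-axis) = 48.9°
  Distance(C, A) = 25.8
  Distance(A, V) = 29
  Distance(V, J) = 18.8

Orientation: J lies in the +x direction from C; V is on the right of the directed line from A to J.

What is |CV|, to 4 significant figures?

35.30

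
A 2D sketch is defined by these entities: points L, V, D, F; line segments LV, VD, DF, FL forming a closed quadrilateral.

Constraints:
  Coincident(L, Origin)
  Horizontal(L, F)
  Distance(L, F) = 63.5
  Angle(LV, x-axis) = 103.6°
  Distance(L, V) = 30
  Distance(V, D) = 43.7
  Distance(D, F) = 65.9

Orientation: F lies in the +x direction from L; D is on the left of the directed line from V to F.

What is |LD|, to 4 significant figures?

62.04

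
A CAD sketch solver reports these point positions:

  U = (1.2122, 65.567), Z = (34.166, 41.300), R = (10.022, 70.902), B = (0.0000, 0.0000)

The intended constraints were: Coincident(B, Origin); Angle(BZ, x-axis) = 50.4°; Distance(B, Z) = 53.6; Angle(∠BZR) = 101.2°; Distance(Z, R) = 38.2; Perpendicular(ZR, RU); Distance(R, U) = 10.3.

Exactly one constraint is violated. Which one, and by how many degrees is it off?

Perpendicular(ZR, RU) — off by 8.00°.

B = (0.00, 0.00) ✓; BZ at 50.40° ✓; |BZ| = 53.60 ✓; ∠BZR = 101.2° ✓; |ZR| = 38.20 ✓; ∠(ZR, RU) = 82.00° ✗; |RU| = 10.30 ✓.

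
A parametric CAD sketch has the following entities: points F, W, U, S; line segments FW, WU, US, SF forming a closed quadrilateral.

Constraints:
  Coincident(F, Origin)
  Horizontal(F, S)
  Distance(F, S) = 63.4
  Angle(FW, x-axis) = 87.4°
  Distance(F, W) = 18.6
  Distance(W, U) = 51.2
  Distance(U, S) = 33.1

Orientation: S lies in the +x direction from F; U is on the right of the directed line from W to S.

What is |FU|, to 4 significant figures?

40.55

F is at the origin; F and S share the same y with |FS| = 63.4 and S in +x, so S = (63.4, 0). FW runs at 87.4° with |FW| = 18.6, so W = (0.8438, 18.58). U is determined by |WU| = 51.2 and |US| = 33.1 together: it lies at the intersection of circle(W, 51.2) and circle(S, 33.1). With |WS| = 65.26, the foot of the radical line on WS is 44.32 from W and the perpendicular offset is √(51.2² − 44.32²) = 25.64. Taking the right-of-WS solution: U = (36.03, -18.61).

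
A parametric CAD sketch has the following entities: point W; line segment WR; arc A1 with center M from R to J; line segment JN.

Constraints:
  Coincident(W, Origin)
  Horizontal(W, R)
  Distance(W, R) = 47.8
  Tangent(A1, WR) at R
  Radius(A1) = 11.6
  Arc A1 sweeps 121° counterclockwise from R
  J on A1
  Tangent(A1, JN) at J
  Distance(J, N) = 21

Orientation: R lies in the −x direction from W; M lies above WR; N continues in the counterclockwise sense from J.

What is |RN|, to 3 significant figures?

35.6

On A1, R sits at bearing -90° from M; a 121° counterclockwise sweep puts J at bearing 31°, so J = M + 11.6·(cos 31°, sin 31°) = (-37.9, 17.6). Tangency of A1 to JN means the radius MJ is perpendicular to JN, so JN runs along (−sin 31°, cos 31°); with |JN| = 21.0, N = (-48.7, 35.6). Then |RN| = |N − R| = 35.6.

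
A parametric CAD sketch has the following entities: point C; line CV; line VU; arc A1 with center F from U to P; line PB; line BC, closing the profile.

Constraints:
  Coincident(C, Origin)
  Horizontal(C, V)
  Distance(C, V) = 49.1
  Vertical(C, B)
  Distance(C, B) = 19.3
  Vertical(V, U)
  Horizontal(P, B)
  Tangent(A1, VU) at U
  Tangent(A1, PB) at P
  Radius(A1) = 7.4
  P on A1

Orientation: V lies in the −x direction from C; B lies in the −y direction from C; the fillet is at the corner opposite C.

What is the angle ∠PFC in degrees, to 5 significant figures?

105.93°

C is at the origin; C and V share the same y with |CV| = 49.1 and V on the −x side, so V = (-49.100, 0.0000). CB is vertical with |CB| = 19.3 and B on the −y side, so B = (0.0000, -19.300). The virtual corner opposite C is at (-49.100, -19.300). Since A1 is tangent to VU there, FU ⟂ VU and A1 meets PB tangentially, so FP is at right angles to PB, with radius 7.4, so the center F sits 7.4 in from both sides at F = (-41.700, -11.900). That places the tangent points at U = (-49.100, -11.900) on VU and P = (-41.700, -19.300) on PB. Then cos ∠PFC = FP·FC / (|FP||FC|), giving 105.93°.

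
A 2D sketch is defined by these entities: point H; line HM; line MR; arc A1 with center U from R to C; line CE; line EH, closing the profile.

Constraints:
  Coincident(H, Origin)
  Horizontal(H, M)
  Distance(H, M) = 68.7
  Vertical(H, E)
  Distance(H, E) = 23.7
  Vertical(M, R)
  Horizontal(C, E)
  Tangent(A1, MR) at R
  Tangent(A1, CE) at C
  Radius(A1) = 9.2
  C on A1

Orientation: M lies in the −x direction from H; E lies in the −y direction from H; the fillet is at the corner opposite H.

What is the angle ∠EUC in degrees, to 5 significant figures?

81.210°

H is at the origin; HM is horizontal with |HM| = 68.7 and M on the −x side, so M = (-68.700, 0.0000). H and E share the same x with |HE| = 23.7 and E on the −y side, so E = (0.0000, -23.700). The virtual corner opposite H is at (-68.700, -23.700). Since A1 is tangent to MR there, UR ⟂ MR and the tangent condition forces UC to be normal to CE, with radius 9.2, so the center U sits 9.2 in from both sides at U = (-59.500, -14.500). That places the tangent points at R = (-68.700, -14.500) on MR and C = (-59.500, -23.700) on CE. Then cos ∠EUC = UE·UC / (|UE||UC|), giving 81.210°.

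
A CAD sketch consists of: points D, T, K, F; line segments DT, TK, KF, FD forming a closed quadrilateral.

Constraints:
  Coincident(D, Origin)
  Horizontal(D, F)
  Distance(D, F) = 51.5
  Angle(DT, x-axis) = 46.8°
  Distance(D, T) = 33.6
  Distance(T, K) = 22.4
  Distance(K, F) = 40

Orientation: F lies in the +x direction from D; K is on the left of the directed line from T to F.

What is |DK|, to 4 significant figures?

55.86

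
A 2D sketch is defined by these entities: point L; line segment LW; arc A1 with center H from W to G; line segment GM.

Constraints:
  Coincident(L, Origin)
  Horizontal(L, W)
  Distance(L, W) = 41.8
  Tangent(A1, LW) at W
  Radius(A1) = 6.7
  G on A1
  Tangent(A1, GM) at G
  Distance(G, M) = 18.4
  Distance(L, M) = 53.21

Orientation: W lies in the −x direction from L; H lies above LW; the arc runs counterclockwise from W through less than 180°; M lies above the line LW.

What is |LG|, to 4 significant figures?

37.74

Checks: |HG| = 6.700 ✓; ∠(HG, GM) = 90.00° ✓; |GM| = 18.40 ✓; |LM| = 53.21 ✓.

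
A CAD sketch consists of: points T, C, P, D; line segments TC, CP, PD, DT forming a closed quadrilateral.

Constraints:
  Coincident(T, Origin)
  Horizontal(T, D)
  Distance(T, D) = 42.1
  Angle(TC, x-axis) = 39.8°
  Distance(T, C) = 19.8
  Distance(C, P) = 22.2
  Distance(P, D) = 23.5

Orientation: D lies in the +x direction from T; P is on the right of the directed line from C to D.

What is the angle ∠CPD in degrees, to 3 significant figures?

81.1°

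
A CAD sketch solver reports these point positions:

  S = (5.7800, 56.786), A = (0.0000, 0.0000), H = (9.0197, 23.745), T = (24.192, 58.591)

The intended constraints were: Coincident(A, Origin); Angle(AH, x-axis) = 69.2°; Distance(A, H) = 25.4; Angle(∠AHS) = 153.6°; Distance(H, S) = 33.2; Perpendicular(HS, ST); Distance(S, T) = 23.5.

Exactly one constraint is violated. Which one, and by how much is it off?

Distance(S, T) = 23.5 — off by 5.00.

A = (0.00, 0.00) ✓; AH at 69.20° ✓; |AH| = 25.40 ✓; ∠AHS = 153.6° ✓; |HS| = 33.20 ✓; ∠(HS, ST) = 90.00° ✓; |ST| = 18.50 ✗.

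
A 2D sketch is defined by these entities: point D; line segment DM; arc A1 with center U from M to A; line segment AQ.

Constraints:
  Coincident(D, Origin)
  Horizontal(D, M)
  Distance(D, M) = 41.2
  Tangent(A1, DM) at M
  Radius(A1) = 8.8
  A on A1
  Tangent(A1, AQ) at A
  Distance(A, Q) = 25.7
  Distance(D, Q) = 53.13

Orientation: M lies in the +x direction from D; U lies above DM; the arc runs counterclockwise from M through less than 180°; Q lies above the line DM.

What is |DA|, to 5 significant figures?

50.793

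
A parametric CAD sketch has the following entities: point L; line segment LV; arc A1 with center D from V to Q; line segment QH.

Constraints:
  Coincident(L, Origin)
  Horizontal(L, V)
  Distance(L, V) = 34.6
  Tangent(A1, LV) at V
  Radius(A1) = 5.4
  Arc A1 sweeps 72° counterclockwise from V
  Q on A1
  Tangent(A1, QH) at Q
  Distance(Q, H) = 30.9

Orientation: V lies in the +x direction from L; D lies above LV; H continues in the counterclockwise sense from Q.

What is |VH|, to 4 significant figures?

36.23

L is at the origin; L and V share the same y with |LV| = 34.6 and V on the +x side, so V = (34.60, 0.000). A1 meets LV tangentially, so DV is at right angles to LV, so D = V + (0, 5.4) = (34.60, 5.400). On A1, V sits at bearing -90° from D; a 72° counterclockwise sweep puts Q at bearing -18°, so Q = D + 5.4·(cos -18°, sin -18°) = (39.74, 3.731). Since A1 is tangent to QH there, DQ ⟂ QH, so QH runs along (−sin -18°, cos -18°); with |QH| = 30.9, H = (49.28, 33.12). Then |VH| = |H − V| = 36.23.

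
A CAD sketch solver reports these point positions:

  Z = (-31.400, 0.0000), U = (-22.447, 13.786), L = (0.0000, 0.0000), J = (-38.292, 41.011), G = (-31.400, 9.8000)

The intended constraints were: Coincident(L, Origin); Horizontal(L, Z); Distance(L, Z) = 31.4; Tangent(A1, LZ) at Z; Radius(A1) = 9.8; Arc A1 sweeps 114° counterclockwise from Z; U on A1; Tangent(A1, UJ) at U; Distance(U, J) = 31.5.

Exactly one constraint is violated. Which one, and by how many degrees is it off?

Tangent(A1, UJ) at U — off by 6.20°.

L = (0.00, 0.00) ✓; L.y = 0.00, Z.y = 0.00 ✓; |LZ| = 31.40 ✓; ∠(GZ, ZL) = 90.00° ✓; |GZ| = 9.800 ✓; bearing(G→U) − bearing(G→Z) = 114.0° ✓; |GU| = 9.800 ✓; ∠(GU, UJ) = 83.80° ✗; |UJ| = 31.50 ✓.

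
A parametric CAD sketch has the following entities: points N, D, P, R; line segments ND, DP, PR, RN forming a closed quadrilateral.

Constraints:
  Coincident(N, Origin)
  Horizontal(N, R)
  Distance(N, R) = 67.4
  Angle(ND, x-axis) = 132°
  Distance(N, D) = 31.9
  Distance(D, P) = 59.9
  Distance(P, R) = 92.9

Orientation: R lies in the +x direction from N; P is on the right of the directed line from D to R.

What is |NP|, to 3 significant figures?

40.4

Checks: |DP| = 59.90 ✓; |PR| = 92.90 ✓.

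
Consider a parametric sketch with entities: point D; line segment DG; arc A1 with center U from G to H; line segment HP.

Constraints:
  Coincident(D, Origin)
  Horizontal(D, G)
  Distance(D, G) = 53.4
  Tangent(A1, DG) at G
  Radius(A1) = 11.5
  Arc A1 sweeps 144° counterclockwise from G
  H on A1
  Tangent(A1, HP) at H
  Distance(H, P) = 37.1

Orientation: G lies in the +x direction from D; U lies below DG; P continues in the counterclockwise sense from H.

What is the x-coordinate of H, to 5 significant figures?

46.640

The tangent condition forces UG to be normal to DG, so U = G + (0, -11.5) = (53.400, -11.500). On A1, G sits at bearing 90° from U; a 144° counterclockwise sweep puts H at bearing 234°, so H = U + 11.5·(cos 234°, sin 234°) = (46.640, -20.804). So H.x = 46.640.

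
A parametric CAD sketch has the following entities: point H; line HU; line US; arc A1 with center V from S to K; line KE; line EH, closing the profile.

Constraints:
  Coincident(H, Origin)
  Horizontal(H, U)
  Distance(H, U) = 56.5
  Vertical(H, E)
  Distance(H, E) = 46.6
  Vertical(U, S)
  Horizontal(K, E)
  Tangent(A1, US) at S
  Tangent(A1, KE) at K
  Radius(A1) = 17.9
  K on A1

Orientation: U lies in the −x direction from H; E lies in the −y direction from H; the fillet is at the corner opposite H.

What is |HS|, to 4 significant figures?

63.37

H is at the origin; HU is horizontal with |HU| = 56.5 and U on the −x side, so U = (-56.50, 0.000). H and E share the same x with |HE| = 46.6 and E on the −y side, so E = (0.000, -46.60). The virtual corner opposite H is at (-56.50, -46.60). The tangent condition forces VS to be normal to US and tangency of A1 to KE means the radius VK is perpendicular to KE, with radius 17.9, so the center V sits 17.9 in from both sides at V = (-38.60, -28.70). That places the tangent points at S = (-56.50, -28.70) on US and K = (-38.60, -46.60) on KE. Then |HS| = |S − H| = 63.37.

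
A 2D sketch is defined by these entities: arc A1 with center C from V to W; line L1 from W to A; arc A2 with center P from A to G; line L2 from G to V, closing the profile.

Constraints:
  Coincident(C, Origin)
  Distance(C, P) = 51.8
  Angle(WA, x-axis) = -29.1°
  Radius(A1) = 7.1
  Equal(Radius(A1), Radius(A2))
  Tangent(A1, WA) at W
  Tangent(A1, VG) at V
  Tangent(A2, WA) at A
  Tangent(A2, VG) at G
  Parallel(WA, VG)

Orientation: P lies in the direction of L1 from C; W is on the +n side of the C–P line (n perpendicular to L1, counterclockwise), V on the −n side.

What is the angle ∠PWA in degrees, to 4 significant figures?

7.805°

The slot axis is L1's direction at -29.1°, so u = (cos -29.1°, sin -29.1°) = (0.8738, -0.4863) and n = (−sin -29.1°, cos -29.1°) = (0.4863, 0.8738). C is at the origin and P lies 51.8 along u from C, so P = 51.8·u = (45.26, -25.19). Tangency of A1 to both parallel lines with radius 7.1 puts W and V at C ± 7.1·n: W = (3.453, 6.204), V = (-3.453, -6.204). Equal radii place A and G the same way about P: A = P + 7.1·n = (48.71, -18.99), G = P − 7.1·n = (41.81, -31.40). Then cos ∠PWA = WP·WA / (|WP||WA|), giving 7.805°.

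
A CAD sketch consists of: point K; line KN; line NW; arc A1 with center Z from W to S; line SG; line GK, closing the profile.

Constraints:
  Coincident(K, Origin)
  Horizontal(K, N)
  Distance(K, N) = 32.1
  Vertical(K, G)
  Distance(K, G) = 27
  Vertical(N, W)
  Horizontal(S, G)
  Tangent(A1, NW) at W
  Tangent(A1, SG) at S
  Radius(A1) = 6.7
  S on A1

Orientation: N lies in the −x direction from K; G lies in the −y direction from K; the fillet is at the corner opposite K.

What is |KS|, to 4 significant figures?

37.07

K is at the origin; KN is horizontal with |KN| = 32.1 and N on the −x side, so N = (-32.10, 0.000). KG is vertical with |KG| = 27.0 and G on the −y side, so G = (0.000, -27.00). The virtual corner opposite K is at (-32.10, -27.00). A1 meets NW tangentially, so ZW is at right angles to NW and since A1 is tangent to SG there, ZS ⟂ SG, with radius 6.7, so the center Z sits 6.7 in from both sides at Z = (-25.40, -20.30). That places the tangent points at W = (-32.10, -20.30) on NW and S = (-25.40, -27.00) on SG. Then |KS| = |S − K| = 37.07.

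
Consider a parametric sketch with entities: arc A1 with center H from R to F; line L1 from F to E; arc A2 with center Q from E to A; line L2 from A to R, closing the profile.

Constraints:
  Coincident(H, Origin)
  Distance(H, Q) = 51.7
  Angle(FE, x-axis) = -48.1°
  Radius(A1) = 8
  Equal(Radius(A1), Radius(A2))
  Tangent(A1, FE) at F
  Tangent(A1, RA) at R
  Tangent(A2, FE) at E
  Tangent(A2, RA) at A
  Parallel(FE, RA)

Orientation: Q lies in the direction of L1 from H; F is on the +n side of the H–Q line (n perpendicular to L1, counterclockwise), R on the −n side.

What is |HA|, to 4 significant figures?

52.32

The slot axis is L1's direction at -48.1°, so u = (cos -48.1°, sin -48.1°) = (0.6678, -0.7443) and n = (−sin -48.1°, cos -48.1°) = (0.7443, 0.6678). H is at the origin and Q lies 51.7 along u from H, so Q = 51.7·u = (34.53, -38.48). Tangency of A1 to both parallel lines with radius 8.0 puts F and R at H ± 8.0·n: F = (5.954, 5.343), R = (-5.954, -5.343). Equal radii place E and A the same way about Q: E = Q + 8.0·n = (40.48, -33.14), A = Q − 8.0·n = (28.57, -43.82). Then |HA| = |A − H| = 52.32.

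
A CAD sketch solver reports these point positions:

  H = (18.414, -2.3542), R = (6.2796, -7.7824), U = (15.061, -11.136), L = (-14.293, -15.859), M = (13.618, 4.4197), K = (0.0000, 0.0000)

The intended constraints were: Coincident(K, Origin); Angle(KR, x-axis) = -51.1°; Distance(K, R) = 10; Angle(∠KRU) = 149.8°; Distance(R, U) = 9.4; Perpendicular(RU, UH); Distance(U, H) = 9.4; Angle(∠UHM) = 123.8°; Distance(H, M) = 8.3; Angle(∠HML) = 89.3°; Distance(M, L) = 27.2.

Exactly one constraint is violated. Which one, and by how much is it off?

Distance(M, L) = 27.2 — off by 7.30.

K = (0.00, 0.00) ✓; KR at -51.10° ✓; |KR| = 10.00 ✓; ∠KRU = 149.8° ✓; |RU| = 9.400 ✓; ∠(RU, UH) = 90.00° ✓; |UH| = 9.400 ✓; ∠UHM = 123.8° ✓; |HM| = 8.300 ✓; ∠HML = 89.30° ✓; |ML| = 34.50 ✗.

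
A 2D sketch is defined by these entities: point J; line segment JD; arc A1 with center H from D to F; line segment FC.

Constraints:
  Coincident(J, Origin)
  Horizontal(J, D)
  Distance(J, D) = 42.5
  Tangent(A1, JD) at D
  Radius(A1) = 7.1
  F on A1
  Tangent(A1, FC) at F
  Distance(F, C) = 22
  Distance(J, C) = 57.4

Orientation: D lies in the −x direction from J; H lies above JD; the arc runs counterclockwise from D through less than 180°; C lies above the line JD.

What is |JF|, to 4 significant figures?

38.38

Checks: J = (0.00, 0.00) ✓; |HF| = 7.100 ✓; ∠(HF, FC) = 90.00° ✓; |FC| = 22.00 ✓; |JC| = 57.40 ✓.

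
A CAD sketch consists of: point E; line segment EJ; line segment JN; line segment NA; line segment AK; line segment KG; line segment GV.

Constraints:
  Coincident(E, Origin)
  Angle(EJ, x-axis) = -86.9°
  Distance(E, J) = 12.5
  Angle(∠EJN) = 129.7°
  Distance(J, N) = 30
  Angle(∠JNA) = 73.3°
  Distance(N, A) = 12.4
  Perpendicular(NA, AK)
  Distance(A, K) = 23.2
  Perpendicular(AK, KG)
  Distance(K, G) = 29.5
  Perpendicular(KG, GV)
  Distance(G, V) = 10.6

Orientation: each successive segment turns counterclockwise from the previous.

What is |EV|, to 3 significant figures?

42.8

E is at the origin; EJ runs at -86.9° with length 12.5, so J = (0.676, -12.5). ∠EJN = 129.7° gives JN at -36.6° from the x-axis; with |JN| = 30.0, N = (24.8, -30.4). ∠JNA = 73.3° gives NA at 70.1° from the x-axis; with |NA| = 12.4, A = (29.0, -18.7). NA is perpendicular to AK, so AK runs at 160°; with |AK| = 23.2, K = (7.17, -10.8). AK is perpendicular to KG, so KG runs at -110°; with |KG| = 29.5, G = (-2.87, -38.6). The perpendicularity gives GV at right angles to KG, so GV runs at -19.9°; with |GV| = 10.6, V = (7.09, -42.2). Then |EV| = |V − E| = 42.8.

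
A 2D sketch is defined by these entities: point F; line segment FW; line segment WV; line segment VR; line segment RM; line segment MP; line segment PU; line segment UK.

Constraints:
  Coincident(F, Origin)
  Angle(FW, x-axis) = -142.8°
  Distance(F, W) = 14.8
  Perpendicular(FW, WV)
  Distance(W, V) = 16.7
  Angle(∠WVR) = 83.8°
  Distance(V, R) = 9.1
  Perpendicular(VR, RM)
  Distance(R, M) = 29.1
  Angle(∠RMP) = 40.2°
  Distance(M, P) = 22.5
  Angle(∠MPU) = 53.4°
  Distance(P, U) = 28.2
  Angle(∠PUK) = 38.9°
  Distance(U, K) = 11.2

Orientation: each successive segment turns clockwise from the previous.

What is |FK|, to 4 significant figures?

3.397

F is at the origin; FW runs at -142.8° with length 14.8, so W = (-11.79, -8.948). FW ⟂ WV, so WV runs at 127.2°; with |WV| = 16.7, V = (-21.89, 4.354). ∠WVR = 83.8° gives VR at 31.00° from the x-axis; with |VR| = 9.1, R = (-14.09, 9.041). The perpendicularity gives RM at right angles to VR, so RM runs at -59.00°; with |RM| = 29.1, M = (0.9024, -15.90). ∠RMP = 40.2° gives MP at 161.2° from the x-axis; with |MP| = 22.5, P = (-20.40, -8.652). ∠MPU = 53.4° gives PU at 34.60° from the x-axis; with |PU| = 28.2, U = (2.815, 7.361). ∠PUK = 38.9° gives UK at -106.5° from the x-axis; with |UK| = 11.2, K = (-0.3658, -3.377). Then |FK| = |K − F| = 3.397.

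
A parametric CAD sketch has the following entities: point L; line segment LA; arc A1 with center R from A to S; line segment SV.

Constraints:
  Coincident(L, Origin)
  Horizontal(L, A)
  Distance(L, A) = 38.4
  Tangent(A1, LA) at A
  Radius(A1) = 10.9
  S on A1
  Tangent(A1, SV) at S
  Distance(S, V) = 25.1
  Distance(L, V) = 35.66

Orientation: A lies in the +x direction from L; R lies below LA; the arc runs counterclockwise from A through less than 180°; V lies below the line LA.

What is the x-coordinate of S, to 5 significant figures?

28.274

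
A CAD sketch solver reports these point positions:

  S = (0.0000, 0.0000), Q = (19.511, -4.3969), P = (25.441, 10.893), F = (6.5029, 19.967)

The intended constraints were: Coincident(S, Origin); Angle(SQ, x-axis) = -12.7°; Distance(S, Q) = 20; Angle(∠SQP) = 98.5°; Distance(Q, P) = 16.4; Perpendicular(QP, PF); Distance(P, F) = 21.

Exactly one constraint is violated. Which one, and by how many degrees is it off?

Perpendicular(QP, PF) — off by 4.40°.

S = (0.00, 0.00) ✓; SQ at -12.70° ✓; |SQ| = 20.00 ✓; ∠SQP = 98.50° ✓; |QP| = 16.40 ✓; ∠(QP, PF) = 85.60° ✗; |PF| = 21.00 ✓.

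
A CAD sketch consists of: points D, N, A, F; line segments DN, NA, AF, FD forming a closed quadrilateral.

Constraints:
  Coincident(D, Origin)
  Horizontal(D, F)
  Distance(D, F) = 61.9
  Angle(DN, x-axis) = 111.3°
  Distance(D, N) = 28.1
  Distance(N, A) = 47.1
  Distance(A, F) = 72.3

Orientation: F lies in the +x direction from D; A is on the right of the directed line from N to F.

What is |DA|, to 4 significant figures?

22.08

D is at the origin; DF is horizontal with |DF| = 61.9 and F in +x, so F = (61.9, 0). DN runs at 111.3° with |DN| = 28.1, so N = (-10.21, 26.18). A is determined by |NA| = 47.1 and |AF| = 72.3 together: it lies at the intersection of circle(N, 47.1) and circle(F, 72.3). With |NF| = 76.71, the foot of the radical line on NF is 18.75 from N and the perpendicular offset is √(47.1² − 18.75²) = 43.21. Taking the right-of-NF solution: A = (-7.334, -20.83).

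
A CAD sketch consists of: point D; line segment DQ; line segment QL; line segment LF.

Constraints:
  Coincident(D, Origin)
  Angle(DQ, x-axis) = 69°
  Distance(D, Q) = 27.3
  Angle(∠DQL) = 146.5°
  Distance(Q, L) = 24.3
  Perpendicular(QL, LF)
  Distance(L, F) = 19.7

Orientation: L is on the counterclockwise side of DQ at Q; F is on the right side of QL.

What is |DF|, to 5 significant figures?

58.514

D is at the origin; DQ runs at 69.0° with length 27.3, so Q = 27.3·(cos 69.0°, sin 69.0°) = (9.7834, 25.487). ∠DQL = 146.5°, so QL runs at 69.0° + (180° − 146.5°) = 102.50° from the x-axis; with |QL| = 24.3, L = Q + 24.3·(cos 102.50°, sin 102.50°) = (4.5240, 49.211). QL is perpendicular to LF; with |LF| = 19.7 on the right of QL, F = L + 19.7·(0.97630, 0.21644) = (23.757, 53.475). Then |DF| = |F − D| = 58.514.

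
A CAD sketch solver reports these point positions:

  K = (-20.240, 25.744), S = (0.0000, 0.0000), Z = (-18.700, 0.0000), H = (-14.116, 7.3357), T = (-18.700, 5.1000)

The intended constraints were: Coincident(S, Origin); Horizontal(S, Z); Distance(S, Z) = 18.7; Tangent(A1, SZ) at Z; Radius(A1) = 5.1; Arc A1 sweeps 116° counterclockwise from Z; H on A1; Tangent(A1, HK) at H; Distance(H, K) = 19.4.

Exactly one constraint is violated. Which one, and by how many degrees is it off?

Tangent(A1, HK) at H — off by 7.60°.

S = (0.00, 0.00) ✓; S.y = 0.00, Z.y = 0.00 ✓; |SZ| = 18.70 ✓; ∠(TZ, ZS) = 90.00° ✓; |TZ| = 5.100 ✓; bearing(T→H) − bearing(T→Z) = 116.0° ✓; |TH| = 5.100 ✓; ∠(TH, HK) = 97.60° ✗; |HK| = 19.40 ✓.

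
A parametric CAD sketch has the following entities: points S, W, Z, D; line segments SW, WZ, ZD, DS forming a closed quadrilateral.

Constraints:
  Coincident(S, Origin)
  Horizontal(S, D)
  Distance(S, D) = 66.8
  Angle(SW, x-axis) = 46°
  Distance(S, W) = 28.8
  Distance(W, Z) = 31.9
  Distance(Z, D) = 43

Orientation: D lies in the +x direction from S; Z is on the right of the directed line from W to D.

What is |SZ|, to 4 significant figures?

27.37

Checks: |WZ| = 31.90 ✓; |ZD| = 43.00 ✓.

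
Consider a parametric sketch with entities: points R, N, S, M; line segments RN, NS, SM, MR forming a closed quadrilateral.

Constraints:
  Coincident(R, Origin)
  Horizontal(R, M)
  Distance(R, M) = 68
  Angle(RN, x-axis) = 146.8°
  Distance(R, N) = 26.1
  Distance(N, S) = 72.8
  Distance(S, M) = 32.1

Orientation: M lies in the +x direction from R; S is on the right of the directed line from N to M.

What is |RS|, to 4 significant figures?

46.88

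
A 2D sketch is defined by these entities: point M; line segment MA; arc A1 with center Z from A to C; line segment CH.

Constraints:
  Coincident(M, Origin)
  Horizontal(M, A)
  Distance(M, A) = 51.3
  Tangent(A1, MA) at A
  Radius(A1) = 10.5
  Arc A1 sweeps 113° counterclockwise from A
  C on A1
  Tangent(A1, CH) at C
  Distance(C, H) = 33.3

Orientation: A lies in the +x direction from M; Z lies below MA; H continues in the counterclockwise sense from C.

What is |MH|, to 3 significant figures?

71.0

M is at the origin; MA is horizontal with |MA| = 51.3 and A on the +x side, so A = (51.3, 0.00). Tangency of A1 to MA means the radius ZA is perpendicular to MA, so Z = A + (0, -10.5) = (51.3, -10.5). On A1, A sits at bearing 90° from Z; a 113° counterclockwise sweep puts C at bearing 203°, so C = Z + 10.5·(cos 203°, sin 203°) = (41.6, -14.6). Since A1 is tangent to CH there, ZC ⟂ CH, so CH runs along (−sin 203°, cos 203°); with |CH| = 33.3, H = (54.6, -45.3). Then |MH| = |H − M| = 71.0.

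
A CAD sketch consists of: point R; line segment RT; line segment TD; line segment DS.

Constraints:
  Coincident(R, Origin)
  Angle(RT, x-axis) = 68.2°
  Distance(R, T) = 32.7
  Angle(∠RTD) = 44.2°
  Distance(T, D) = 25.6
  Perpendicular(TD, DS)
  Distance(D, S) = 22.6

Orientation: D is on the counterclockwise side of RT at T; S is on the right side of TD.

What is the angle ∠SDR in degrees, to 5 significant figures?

174.59°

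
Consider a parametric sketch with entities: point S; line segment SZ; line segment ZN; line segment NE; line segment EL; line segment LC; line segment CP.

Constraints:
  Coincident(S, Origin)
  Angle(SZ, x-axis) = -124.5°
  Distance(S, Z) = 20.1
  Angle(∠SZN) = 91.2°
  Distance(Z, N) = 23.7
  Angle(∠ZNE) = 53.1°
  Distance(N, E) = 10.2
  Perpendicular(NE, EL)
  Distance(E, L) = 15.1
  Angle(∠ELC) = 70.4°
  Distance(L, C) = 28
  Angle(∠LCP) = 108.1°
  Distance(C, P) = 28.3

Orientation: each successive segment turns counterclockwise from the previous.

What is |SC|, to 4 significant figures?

46.76

NE is perpendicular to EL, so EL runs at -178.8°; with |EL| = 15.1, L = (-7.449, -20.51). ∠ELC = 70.4° gives LC at -69.20° from the x-axis; with |LC| = 28.0, C = (2.494, -46.69). Then |SC| = |C − S| = 46.76.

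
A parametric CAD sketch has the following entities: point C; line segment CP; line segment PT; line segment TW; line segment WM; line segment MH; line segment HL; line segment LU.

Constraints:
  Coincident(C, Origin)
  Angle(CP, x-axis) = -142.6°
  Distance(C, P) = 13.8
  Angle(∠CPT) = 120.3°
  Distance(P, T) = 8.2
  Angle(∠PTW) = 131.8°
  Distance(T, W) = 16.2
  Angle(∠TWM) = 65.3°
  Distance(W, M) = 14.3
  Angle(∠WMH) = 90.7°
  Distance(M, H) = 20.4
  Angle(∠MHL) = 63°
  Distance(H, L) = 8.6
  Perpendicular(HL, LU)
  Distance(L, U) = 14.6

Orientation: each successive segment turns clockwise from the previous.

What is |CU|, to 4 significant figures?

12.23

C is at the origin; CP runs at -142.6° with length 13.8, so P = (-10.96, -8.382). ∠CPT = 120.3° gives PT at 157.7° from the x-axis; with |PT| = 8.2, T = (-18.55, -5.270). ∠PTW = 131.8° gives TW at 109.5° from the x-axis; with |TW| = 16.2, W = (-23.96, 10.00). ∠TWM = 65.3° gives WM at -5.200° from the x-axis; with |WM| = 14.3, M = (-9.716, 8.705). ∠WMH = 90.7° gives MH at -94.50° from the x-axis; with |MH| = 20.4, H = (-11.32, -11.63). ∠MHL = 63.0° gives HL at 148.5° from the x-axis; with |HL| = 8.6, L = (-18.65, -7.139). The perpendicularity gives LU at right angles to HL, so LU runs at 58.50°; with |LU| = 14.6, U = (-11.02, 5.309). Then |CU| = |U − C| = 12.23.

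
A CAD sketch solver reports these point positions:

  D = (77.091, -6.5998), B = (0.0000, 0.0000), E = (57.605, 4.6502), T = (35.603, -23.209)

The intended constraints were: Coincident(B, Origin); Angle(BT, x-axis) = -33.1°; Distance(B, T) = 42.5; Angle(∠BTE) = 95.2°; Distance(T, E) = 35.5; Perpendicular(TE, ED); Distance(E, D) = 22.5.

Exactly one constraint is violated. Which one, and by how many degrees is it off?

Perpendicular(TE, ED) — off by 8.30°.

B = (0.00, 0.00) ✓; BT at -33.10° ✓; |BT| = 42.50 ✓; ∠BTE = 95.20° ✓; |TE| = 35.50 ✓; ∠(TE, ED) = 81.70° ✗; |ED| = 22.50 ✓.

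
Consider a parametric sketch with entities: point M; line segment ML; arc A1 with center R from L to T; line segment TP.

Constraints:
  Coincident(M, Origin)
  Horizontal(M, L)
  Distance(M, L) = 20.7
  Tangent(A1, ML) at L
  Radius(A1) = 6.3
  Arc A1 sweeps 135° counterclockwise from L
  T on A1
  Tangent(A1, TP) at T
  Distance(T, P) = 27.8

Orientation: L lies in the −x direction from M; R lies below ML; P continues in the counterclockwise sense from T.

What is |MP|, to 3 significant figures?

30.9

On A1, L sits at bearing 90° from R; a 135° counterclockwise sweep puts T at bearing 225°, so T = R + 6.3·(cos 225°, sin 225°) = (-25.2, -10.8). The tangent condition forces RT to be normal to TP, so TP runs along (−sin 225°, cos 225°); with |TP| = 27.8, P = (-5.50, -30.4). Then |MP| = |P − M| = 30.9.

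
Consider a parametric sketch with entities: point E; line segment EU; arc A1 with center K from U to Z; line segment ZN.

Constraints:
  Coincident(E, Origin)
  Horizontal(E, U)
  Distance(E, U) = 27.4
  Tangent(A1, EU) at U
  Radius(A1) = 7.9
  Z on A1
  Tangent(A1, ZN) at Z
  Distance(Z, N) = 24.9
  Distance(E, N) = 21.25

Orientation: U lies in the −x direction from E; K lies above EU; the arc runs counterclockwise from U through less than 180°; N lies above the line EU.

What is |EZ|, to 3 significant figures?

21.8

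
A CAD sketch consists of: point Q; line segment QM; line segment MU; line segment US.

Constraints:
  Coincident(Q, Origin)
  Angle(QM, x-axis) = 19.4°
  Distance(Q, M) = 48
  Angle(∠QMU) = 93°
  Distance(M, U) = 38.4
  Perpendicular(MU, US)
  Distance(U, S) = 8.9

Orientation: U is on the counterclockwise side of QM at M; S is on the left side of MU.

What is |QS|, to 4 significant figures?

56.55

Q is at the origin; QM runs at 19.4° with length 48.0, so M = 48.0·(cos 19.4°, sin 19.4°) = (45.27, 15.94). ∠QMU = 93.0°, so MU runs at 19.4° + (180° − 93.0°) = 106.4° from the x-axis; with |MU| = 38.4, U = M + 38.4·(cos 106.4°, sin 106.4°) = (34.43, 52.78). MU is perpendicular to US; with |US| = 8.9 on the left of MU, S = U + 8.9·(-0.9593, -0.2823) = (25.89, 50.27). Then |QS| = |S − Q| = 56.55.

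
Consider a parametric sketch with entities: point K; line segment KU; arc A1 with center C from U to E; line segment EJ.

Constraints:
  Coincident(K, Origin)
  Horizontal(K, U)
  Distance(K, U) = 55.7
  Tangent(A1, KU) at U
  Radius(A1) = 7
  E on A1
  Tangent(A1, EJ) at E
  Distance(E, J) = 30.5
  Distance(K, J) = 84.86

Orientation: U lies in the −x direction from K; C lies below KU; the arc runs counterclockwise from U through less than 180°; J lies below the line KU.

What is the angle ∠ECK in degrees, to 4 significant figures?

132.0°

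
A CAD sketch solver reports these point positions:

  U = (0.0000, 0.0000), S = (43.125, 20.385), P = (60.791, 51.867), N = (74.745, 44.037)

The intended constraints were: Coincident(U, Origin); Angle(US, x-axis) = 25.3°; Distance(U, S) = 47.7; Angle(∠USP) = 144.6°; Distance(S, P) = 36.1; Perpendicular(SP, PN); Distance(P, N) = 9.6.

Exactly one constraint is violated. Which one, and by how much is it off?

Distance(P, N) = 9.6 — off by 6.40.

U = (0.00, 0.00) ✓; US at 25.30° ✓; |US| = 47.70 ✓; ∠USP = 144.6° ✓; |SP| = 36.10 ✓; ∠(SP, PN) = 90.00° ✓; |PN| = 16.00 ✗.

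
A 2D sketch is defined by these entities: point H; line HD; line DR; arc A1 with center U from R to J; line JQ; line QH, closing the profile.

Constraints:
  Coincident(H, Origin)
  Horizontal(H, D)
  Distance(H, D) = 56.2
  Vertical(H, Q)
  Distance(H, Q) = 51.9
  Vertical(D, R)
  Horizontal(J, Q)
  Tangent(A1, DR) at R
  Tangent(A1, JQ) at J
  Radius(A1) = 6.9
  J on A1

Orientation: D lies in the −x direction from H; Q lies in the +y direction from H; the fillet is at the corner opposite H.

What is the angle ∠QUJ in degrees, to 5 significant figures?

82.033°

H is at the origin; H and D share the same y with |HD| = 56.2 and D on the −x side, so D = (-56.200, 0.0000). H and Q share the same x with |HQ| = 51.9 and Q on the +y side, so Q = (0.0000, 51.900). The virtual corner opposite H is at (-56.200, 51.900). Tangency of A1 to DR means the radius UR is perpendicular to DR and tangency of A1 to JQ means the radius UJ is perpendicular to JQ, with radius 6.9, so the center U sits 6.9 in from both sides at U = (-49.300, 45.000). That places the tangent points at R = (-56.200, 45.000) on DR and J = (-49.300, 51.900) on JQ. Then cos ∠QUJ = UQ·UJ / (|UQ||UJ|), giving 82.033°.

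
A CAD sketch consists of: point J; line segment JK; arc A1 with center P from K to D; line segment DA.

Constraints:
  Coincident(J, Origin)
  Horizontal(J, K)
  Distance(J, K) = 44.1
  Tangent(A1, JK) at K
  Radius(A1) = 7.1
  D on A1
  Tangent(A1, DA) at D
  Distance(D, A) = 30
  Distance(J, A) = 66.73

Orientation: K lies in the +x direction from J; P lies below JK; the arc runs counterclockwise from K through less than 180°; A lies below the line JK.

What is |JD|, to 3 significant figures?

40.1

J is at the origin; JK is horizontal with |JK| = 44.1 and K on the +x side, so K = (44.1, 0.00). A1 meets JK tangentially, so PK is at right angles to JK, so P = K + (0, -7.1) = (44.1, -7.10). Since PD ⟂ DA (tangency), |PA| = √(7.1² + 30.0²) = 30.8 regardless of where D sits on A1. So A lies on both circle(J, 66.73) and circle(P, 30.8); the below-JK intersection is A = (56.7, -35.3). D is the foot of the tangent from A: D = (38.5, -11.4).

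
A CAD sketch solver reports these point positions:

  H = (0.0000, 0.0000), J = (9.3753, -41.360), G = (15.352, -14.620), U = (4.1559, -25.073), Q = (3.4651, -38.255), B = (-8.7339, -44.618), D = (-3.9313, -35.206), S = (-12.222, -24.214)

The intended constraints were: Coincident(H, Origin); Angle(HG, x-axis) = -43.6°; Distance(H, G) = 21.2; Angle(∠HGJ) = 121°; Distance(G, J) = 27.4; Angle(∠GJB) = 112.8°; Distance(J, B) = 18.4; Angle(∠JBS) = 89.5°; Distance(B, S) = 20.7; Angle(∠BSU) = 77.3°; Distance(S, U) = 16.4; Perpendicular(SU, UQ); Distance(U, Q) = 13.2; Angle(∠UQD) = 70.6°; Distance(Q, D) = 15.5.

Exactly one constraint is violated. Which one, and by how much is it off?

Distance(Q, D) = 15.5 — off by 7.50.

H = (0.00, 0.00) ✓; HG at -43.60° ✓; |HG| = 21.20 ✓; ∠HGJ = 121.0° ✓; |GJ| = 27.40 ✓; ∠GJB = 112.8° ✓; |JB| = 18.40 ✓; ∠JBS = 89.50° ✓; |BS| = 20.70 ✓; ∠BSU = 77.30° ✓; |SU| = 16.40 ✓; ∠(SU, UQ) = 90.00° ✓; |UQ| = 13.20 ✓; ∠UQD = 70.60° ✓; |QD| = 8.000 ✗.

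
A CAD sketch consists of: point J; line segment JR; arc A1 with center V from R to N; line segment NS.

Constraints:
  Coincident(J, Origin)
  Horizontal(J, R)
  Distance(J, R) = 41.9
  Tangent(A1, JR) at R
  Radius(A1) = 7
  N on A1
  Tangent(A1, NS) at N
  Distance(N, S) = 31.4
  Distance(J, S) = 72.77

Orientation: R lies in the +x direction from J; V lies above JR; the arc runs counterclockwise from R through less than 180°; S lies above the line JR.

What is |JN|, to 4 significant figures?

47.17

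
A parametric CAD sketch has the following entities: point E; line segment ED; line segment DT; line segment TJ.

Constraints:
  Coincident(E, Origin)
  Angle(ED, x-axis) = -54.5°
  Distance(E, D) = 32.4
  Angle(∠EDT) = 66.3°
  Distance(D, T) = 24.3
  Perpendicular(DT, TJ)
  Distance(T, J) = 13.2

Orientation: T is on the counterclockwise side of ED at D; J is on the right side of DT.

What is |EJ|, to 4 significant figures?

44.33

∠EDT = 66.3°, so DT runs at -54.5° + (180° − 66.3°) = 59.20° from the x-axis; with |DT| = 24.3, T = D + 24.3·(cos 59.20°, sin 59.20°) = (31.26, -5.505). DT is perpendicular to TJ; with |TJ| = 13.2 on the right of DT, J = T + 13.2·(0.8590, -0.5120) = (42.60, -12.26). Then |EJ| = |J − E| = 44.33.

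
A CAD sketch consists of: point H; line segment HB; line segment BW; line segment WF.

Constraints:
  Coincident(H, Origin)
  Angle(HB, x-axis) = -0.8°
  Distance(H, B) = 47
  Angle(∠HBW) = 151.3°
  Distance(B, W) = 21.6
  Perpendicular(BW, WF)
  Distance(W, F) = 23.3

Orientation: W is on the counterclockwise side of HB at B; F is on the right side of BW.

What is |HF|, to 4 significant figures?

77.79

H is at the origin; HB runs at -0.8° with length 47.0, so B = 47.0·(cos -0.8°, sin -0.8°) = (47.00, -0.6562). ∠HBW = 151.3°, so BW runs at -0.8° + (180° − 151.3°) = 27.90° from the x-axis; with |BW| = 21.6, W = B + 21.6·(cos 27.90°, sin 27.90°) = (66.08, 9.451). BW ⟂ WF; with |WF| = 23.3 on the right of BW, F = W + 23.3·(0.4679, -0.8838) = (76.99, -11.14). Then |HF| = |F − H| = 77.79.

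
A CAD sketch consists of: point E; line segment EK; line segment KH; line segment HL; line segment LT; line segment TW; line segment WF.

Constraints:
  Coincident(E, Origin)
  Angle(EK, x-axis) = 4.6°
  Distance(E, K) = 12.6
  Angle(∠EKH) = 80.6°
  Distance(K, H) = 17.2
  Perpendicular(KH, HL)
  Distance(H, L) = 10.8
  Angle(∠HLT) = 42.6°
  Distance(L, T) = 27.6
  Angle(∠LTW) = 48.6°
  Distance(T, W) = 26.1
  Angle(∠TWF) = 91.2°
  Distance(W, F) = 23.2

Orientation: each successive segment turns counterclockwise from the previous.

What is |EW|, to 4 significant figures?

31.85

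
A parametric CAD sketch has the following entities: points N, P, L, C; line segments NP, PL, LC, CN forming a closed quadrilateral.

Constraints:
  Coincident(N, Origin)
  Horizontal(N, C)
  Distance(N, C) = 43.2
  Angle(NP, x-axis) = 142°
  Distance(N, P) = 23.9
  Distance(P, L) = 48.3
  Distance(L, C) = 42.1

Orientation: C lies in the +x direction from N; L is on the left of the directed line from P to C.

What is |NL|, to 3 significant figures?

44.3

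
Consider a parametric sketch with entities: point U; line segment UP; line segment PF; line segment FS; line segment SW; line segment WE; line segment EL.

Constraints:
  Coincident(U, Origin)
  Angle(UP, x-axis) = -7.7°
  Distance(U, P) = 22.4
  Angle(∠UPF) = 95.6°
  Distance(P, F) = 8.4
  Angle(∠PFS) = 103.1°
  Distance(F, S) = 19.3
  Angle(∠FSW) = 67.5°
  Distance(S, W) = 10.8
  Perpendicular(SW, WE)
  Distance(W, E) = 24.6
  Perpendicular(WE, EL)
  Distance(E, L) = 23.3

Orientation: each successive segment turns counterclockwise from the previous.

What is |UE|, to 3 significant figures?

30.7

U is at the origin; UP runs at -7.7° with length 22.4, so P = (22.2, -3.00). ∠UPF = 95.6° gives PF at 76.7° from the x-axis; with |PF| = 8.4, F = (24.1, 5.17). ∠PFS = 103.1° gives FS at 154° from the x-axis; with |FS| = 19.3, S = (6.84, 13.8). ∠FSW = 67.5° gives SW at -93.9° from the x-axis; with |SW| = 10.8, W = (6.11, 2.98). The perpendicularity gives WE at right angles to SW, so WE runs at -3.90°; with |WE| = 24.6, E = (30.7, 1.31). Then |UE| = |E − U| = 30.7.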